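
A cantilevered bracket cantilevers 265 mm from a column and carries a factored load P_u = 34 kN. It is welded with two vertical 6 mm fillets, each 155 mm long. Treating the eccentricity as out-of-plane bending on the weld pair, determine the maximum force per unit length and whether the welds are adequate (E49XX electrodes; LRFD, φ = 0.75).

E49XX → F_EXX = 490 MPa.
L_w = 2 × 155 = 310 mm; section modulus (unit throat) S = 2 × L²/6 = 8008 mm².
Direct shear f_v = P/L_w = 34×10³/310 = 109.7 N/mm.
Moment M = P × e = 34×10³ × 265 = 9010000 N·mm; bending f_b = M/S = 1125 N/mm.
f_max = √(f_v² + f_b²) = √(109.7² + 1125²) = 1130 N/mm.
φr_n = 0.75 × 0.6 × 490 × (0.707 × 6) = 935.4 N/mm → NOT adequate.

f_max ≈ 1130 N/mm; NOT adequate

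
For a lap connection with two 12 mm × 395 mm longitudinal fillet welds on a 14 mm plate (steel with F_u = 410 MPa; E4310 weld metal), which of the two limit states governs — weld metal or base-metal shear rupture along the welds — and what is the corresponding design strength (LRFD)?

E43XX → F_EXX = 430 MPa.
t_e = 0.707 × 12 = 8.484 mm; L = 790 mm.
Weld metal: φR_n = 0.75 × 0.6 × 430 × 8.484 × 790 × 10⁻³ = 1297 kN.
Base metal (shear rupture): φR_n = 0.75 × 0.6 × 410 × 14 × 790 × 10⁻³ = 2041 kN.
Governing: weld metal.

φR_n ≈ 1300 kN (weld metal governs)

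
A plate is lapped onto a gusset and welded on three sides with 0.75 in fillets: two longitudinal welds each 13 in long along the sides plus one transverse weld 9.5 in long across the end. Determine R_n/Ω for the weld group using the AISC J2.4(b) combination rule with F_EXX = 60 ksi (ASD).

t_e = 0.707 × 0.75 = 0.5302 in.
R_nwl = 0.6 × 60 × 0.5302 × 26 = 496.3 kips (longitudinal, 2 welds).
R_nwt = 0.6 × 60 × 0.5302 × 9.5 = 181.3 kips (transverse, base value).
(i) R_nwl + R_nwt = 677.7 kips; (ii) 0.85 R_nwl + 1.5 R_nwt = 693.9 kips.
R_n = max = 693.9 kips [governs: (ii)]; R_n/Ω = 346.9 kips.

R_n/Ω ≈ 347 kips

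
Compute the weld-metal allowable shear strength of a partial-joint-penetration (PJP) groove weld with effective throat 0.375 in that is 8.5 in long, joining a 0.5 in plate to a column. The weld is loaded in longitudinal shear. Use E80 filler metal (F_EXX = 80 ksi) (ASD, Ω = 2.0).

R_n/Ω ≈ 76.5 kip

Effective throat (given) t_e = 0.375 in.
A_we = 0.375 × 8.5 = 3.188 in².
F_nw = 0.6 F_EXX = 48 ksi.
R_n/Ω = (48 × 3.188) / 2.0 = 76.5 kip.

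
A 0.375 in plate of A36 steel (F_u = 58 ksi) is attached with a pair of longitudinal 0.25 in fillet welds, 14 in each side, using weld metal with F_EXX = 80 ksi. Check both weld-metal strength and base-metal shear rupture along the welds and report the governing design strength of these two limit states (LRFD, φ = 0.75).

φR_n ≈ 178 kips (weld metal governs)

t_e = 0.707 × 0.25 = 0.1767 in; L = 28 in.
Weld metal: φR_n = 0.75 × 0.6 × 80 × 0.1767 × 28 = 178.2 kips.
Base metal (shear rupture): φR_n = 0.75 × 0.6 × 58 × 0.375 × 28 = 274 kips.
Governing: weld metal.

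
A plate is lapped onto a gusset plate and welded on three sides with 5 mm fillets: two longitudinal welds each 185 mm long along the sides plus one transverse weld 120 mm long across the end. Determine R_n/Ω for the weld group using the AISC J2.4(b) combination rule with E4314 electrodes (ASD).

E43XX → F_EXX = 430 MPa.
t_e = 0.707 × 5 = 3.535 mm.
R_nwl = 0.6 × 430 × 3.535 × 370 × 10⁻³ = 337.5 kN (longitudinal, 2 welds).
R_nwt = 0.6 × 430 × 3.535 × 120 × 10⁻³ = 109.4 kN (transverse, base value).
(i) R_nwl + R_nwt = 446.9 kN; (ii) 0.85 R_nwl + 1.5 R_nwt = 451 kN.
R_n = max = 451 kN [governs: (ii)]; R_n/Ω = 225.5 kN.

R_n/Ω ≈ 225 kN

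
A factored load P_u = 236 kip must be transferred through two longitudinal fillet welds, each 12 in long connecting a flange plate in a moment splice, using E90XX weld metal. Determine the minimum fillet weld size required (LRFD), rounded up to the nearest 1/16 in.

E90XX → F_EXX = 90 ksi.
Total weld length L = 24 in.
Required throat t_e = P_u / (φ × 0.6 F_EXX × L) = 236 / (0.75 × 0.6 × 90 × 24) = 0.2428 in.
Required leg w = t_e / 0.707 = 0.3434 in → use 3/8 in.

w = 3/8 in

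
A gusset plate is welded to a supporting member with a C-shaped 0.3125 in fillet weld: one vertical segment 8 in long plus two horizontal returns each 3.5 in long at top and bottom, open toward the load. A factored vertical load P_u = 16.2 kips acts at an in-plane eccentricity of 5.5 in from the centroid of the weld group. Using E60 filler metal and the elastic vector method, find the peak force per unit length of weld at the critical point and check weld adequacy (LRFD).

f_max ≈ 3.21 kip/in; adequate

E60XX → F_EXX = 60 ksi.
Total weld length L_w = 15 in. Treat welds as unit-width lines.
Centroid: x̄ = 2×3.5×1.75 / 15 = 0.8167 in from the vertical weld.
Polar moment about centroid: J = I_x + I_y = [8³/12 + 2×3.5×4²] + [8×0.8167² + 2(3.5³/12 + 3.5×0.9333²)] = 173.2 in³.
Direct shear f_v = P/L_w = 16.2 / 15 = 1.08 kip/in (vertical).
Torsion M = P·e = 16.2 × 5.5 = 89.1 kip·in.
Critical point at (x, y) = (2.683, 4) from centroid. f_tx = M·y/J = 2.057 kip/in; f_ty = M·x/J = 1.38 kip/in.
Resultant f_max = √[f_tx² + (f_v + f_ty)²] = √[2.057² + (1.08 + 1.38)²] = 3.207 kip/in.
Capacity per unit length: φr_n = 0.75 × 0.6 × 60 × (0.707 × 0.3125) = 5.965 kip/in.
3.207 ≤ 5.965 → adequate.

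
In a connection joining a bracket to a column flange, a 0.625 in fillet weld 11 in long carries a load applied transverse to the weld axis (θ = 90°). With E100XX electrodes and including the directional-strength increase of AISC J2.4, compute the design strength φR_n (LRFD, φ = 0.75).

φR_n ≈ 328 kips

E100XX → F_EXX = 100 ksi.
t_e = 0.707 × 0.625 = 0.4419 in; A_we = 0.4419 × 11 = 4.861 in².
Directional factor: 1.0 + 0.5 sin^1.5(90°) = 1.5.
F_nw = 0.6 × 100 × 1.5 = 90 ksi.
φR_n = 0.75 × 90 × 4.861 = 328.1 kips.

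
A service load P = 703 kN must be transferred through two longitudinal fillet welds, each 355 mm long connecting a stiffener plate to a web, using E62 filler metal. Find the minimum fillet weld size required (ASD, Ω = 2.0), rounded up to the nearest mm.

w = 8 mm

E62XX → F_EXX = 620 MPa.
Total weld length L = 710 mm.
Required throat t_e = P × Ω / (0.6 F_EXX × L) = 703 × 2.0 / (0.6 × 620 × 710 × 10⁻³) = 5.323 mm.
Required leg w = t_e / 0.707 = 7.529 mm → use 8 mm.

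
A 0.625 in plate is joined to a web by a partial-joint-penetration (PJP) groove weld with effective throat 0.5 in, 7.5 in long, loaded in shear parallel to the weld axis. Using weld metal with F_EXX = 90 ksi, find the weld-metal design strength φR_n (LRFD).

φR_n ≈ 152 kip

Effective throat (given) t_e = 0.5 in.
A_we = 0.5 × 7.5 = 3.75 in².
F_nw = 0.6 F_EXX = 54 ksi.
φR_n = 0.75 × 54 × 3.75 = 151.9 kip.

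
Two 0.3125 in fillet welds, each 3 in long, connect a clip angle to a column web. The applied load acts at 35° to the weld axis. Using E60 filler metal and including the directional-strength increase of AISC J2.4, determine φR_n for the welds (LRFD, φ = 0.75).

E60XX → F_EXX = 60 ksi.
t_e = 0.707 × 0.3125 = 0.2209 in; A_we = 0.2209 × 6 = 1.326 in².
Directional factor: 1.0 + 0.5 sin^1.5(35°) = 1.217.
F_nw = 0.6 × 60 × 1.217 = 43.82 ksi.
φR_n = 0.75 × 43.82 × 1.326 = 43.57 kip.

φR_n ≈ 43.6 kip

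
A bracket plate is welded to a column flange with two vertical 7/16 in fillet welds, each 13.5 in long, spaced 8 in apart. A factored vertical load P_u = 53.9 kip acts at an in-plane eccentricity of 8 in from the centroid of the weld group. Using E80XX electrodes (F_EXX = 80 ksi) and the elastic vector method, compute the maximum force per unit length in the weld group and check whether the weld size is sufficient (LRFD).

Total weld length L_w = 27 in. Treat welds as unit-width lines.
Polar moment about centroid: J = 2[d³/12 + d(b/2)²] = 2[13.5³/12 + 13.5×4²] = 842.1 in³.
Direct shear f_v = P/L_w = 53.9 / 27 = 1.996 kip/in (vertical).
Torsion M = P·e = 53.9 × 8 = 431.2 kip·in.
Critical point at (x, y) = (4, 6.75) from centroid. f_tx = M·y/J = 3.457 kip/in; f_ty = M·x/J = 2.048 kip/in.
Resultant f_max = √[f_tx² + (f_v + f_ty)²] = √[3.457² + (1.996 + 2.048)²] = 5.32 kip/in.
Capacity per unit length: φr_n = 0.75 × 0.6 × 80 × (0.707 × 0.4375) = 11.14 kip/in.
5.32 ≤ 11.14 → adequate.

f_max ≈ 5.32 kip/in; adequate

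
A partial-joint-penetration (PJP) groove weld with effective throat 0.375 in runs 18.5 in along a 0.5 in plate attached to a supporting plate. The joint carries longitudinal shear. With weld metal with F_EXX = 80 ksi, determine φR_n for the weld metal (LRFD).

φR_n ≈ 250 kips

Effective throat (given) t_e = 0.375 in.
A_we = 0.375 × 18.5 = 6.938 in².
F_nw = 0.6 F_EXX = 48 ksi.
φR_n = 0.75 × 48 × 6.938 = 249.8 kips.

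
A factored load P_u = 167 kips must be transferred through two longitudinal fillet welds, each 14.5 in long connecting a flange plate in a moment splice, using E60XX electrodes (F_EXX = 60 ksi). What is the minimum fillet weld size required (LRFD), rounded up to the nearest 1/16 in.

Total weld length L = 29 in.
Required throat t_e = P_u / (φ × 0.6 F_EXX × L) = 167 / (0.75 × 0.6 × 60 × 29) = 0.2133 in.
Required leg w = t_e / 0.707 = 0.3017 in → use 5/16 in.

w = 5/16 in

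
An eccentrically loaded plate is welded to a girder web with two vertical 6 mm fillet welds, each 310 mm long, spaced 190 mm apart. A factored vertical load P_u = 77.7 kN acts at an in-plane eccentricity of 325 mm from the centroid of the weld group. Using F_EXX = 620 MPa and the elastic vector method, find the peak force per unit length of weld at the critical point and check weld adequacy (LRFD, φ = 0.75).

Total weld length L_w = 620 mm. Treat welds as unit-width lines.
Polar moment about centroid: J = 2[d³/12 + d(b/2)²] = 2[310³/12 + 310×95²] = 10560000 mm³.
Direct shear f_v = P/L_w = 77.7×10³ / 620 = 125.3 N/mm (vertical).
Torsion M = P·e = 77.7×10³ × 325 = 25252000 N·mm.
Critical point at (x, y) = (95, 155) from centroid. f_tx = M·y/J = 370.6 N/mm; f_ty = M·x/J = 227.2 N/mm.
Resultant f_max = √[f_tx² + (f_v + f_ty)²] = √[370.6² + (125.3 + 227.2)²] = 511.5 N/mm.
Capacity per unit length: φr_n = 0.75 × 0.6 × 620 × (0.707 × 6) = 1184 N/mm.
511.5 ≤ 1184 → adequate.

f_max ≈ 511 N/mm; adequate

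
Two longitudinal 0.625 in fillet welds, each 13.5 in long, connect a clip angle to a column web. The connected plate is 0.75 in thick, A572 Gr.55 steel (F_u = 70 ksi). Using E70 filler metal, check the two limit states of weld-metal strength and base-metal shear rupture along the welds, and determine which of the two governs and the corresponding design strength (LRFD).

E70XX → F_EXX = 70 ksi.
t_e = 0.707 × 0.625 = 0.4419 in; L = 27 in.
Weld metal: φR_n = 0.75 × 0.6 × 70 × 0.4419 × 27 = 375.8 kips.
Base metal (shear rupture): φR_n = 0.75 × 0.6 × 70 × 0.75 × 27 = 637.9 kips.
Governing: weld metal.

φR_n ≈ 376 kips (weld metal governs)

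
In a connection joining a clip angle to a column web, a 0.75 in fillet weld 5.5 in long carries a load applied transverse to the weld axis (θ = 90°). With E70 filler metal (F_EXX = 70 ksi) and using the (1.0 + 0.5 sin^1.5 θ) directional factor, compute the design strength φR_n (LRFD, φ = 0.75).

t_e = 0.707 × 0.75 = 0.5302 in; A_we = 0.5302 × 5.5 = 2.916 in².
Directional factor: 1.0 + 0.5 sin^1.5(90°) = 1.5.
F_nw = 0.6 × 70 × 1.5 = 63 ksi.
φR_n = 0.75 × 63 × 2.916 = 137.8 kips.

φR_n ≈ 138 kips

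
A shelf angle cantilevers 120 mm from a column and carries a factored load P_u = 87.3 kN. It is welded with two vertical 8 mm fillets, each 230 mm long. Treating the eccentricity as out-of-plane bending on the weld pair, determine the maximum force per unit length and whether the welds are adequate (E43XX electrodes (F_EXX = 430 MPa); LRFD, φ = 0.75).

f_max ≈ 624 N/mm; adequate

L_w = 2 × 230 = 460 mm; section modulus (unit throat) S = 2 × L²/6 = 17630 mm².
Direct shear f_v = P/L_w = 87.3×10³/460 = 189.8 N/mm.
Moment M = P × e = 87.3×10³ × 120 = 10476000 N·mm; bending f_b = M/S = 594.1 N/mm.
f_max = √(f_v² + f_b²) = √(189.8² + 594.1²) = 623.7 N/mm.
φr_n = 0.75 × 0.6 × 430 × (0.707 × 8) = 1094 N/mm → adequate.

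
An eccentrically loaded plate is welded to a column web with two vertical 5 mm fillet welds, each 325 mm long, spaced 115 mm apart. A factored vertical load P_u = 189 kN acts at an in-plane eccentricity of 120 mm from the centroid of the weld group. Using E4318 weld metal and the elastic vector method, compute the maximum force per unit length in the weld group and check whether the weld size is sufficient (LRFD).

f_max ≈ 654 N/mm; adequate

E43XX → F_EXX = 430 MPa.
Total weld length L_w = 650 mm. Treat welds as unit-width lines.
Polar moment about centroid: J = 2[d³/12 + d(b/2)²] = 2[325³/12 + 325×57.5²] = 7870000 mm³.
Direct shear f_v = P/L_w = 189×10³ / 650 = 290.8 N/mm (vertical).
Torsion M = P·e = 189×10³ × 120 = 22680000 N·mm.
Critical point at (x, y) = (57.5, 162.5) from centroid. f_tx = M·y/J = 468.3 N/mm; f_ty = M·x/J = 165.7 N/mm.
Resultant f_max = √[f_tx² + (f_v + f_ty)²] = √[468.3² + (290.8 + 165.7)²] = 653.9 N/mm.
Capacity per unit length: φr_n = 0.75 × 0.6 × 430 × (0.707 × 5) = 684 N/mm.
653.9 ≤ 684 → adequate.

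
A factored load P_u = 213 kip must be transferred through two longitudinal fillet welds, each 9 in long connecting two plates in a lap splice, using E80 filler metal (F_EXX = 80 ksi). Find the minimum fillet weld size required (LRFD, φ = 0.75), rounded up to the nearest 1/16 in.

Total weld length L = 18 in.
Required throat t_e = P_u / (φ × 0.6 F_EXX × L) = 213 / (0.75 × 0.6 × 80 × 18) = 0.3287 in.
Required leg w = t_e / 0.707 = 0.4649 in → use 1/2 in.

w = 1/2 in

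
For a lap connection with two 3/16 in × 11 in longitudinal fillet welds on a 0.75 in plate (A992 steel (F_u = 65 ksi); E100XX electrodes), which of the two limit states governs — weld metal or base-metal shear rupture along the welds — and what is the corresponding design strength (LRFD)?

φR_n ≈ 131 kip (weld metal governs)

E100XX → F_EXX = 100 ksi.
t_e = 0.707 × 0.1875 = 0.1326 in; L = 22 in.
Weld metal: φR_n = 0.75 × 0.6 × 100 × 0.1326 × 22 = 131.2 kip.
Base metal (shear rupture): φR_n = 0.75 × 0.6 × 65 × 0.75 × 22 = 482.6 kip.
Governing: weld metal.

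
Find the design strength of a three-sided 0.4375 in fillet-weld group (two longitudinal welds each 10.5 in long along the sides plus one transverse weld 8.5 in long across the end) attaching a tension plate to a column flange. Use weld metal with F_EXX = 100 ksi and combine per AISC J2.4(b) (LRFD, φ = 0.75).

φR_n ≈ 426 kip

t_e = 0.707 × 0.4375 = 0.3093 in.
R_nwl = 0.6 × 100 × 0.3093 × 21 = 389.7 kip (longitudinal, 2 welds).
R_nwt = 0.6 × 100 × 0.3093 × 8.5 = 157.7 kip (transverse, base value).
(i) R_nwl + R_nwt = 547.5 kip; (ii) 0.85 R_nwl + 1.5 R_nwt = 567.9 kip.
R_n = max = 567.9 kip [governs: (ii)]; φR_n = 425.9 kip.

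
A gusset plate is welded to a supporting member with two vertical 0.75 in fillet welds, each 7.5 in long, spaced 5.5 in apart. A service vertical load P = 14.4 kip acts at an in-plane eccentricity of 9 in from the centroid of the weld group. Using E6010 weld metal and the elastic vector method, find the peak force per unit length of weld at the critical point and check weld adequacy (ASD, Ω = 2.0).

f_max ≈ 3.92 kip/in; adequate

E60XX → F_EXX = 60 ksi.
Total weld length L_w = 15 in. Treat welds as unit-width lines.
Polar moment about centroid: J = 2[d³/12 + d(b/2)²] = 2[7.5³/12 + 7.5×2.75²] = 183.8 in³.
Direct shear f_v = P/L_w = 14.4 / 15 = 0.96 kip/in (vertical).
Torsion M = P·e = 14.4 × 9 = 129.6 kip·in.
Critical point at (x, y) = (2.75, 3.75) from centroid. f_tx = M·y/J = 2.645 kip/in; f_ty = M·x/J = 1.94 kip/in.
Resultant f_max = √[f_tx² + (f_v + f_ty)²] = √[2.645² + (0.96 + 1.94)²] = 3.925 kip/in.
Capacity per unit length: r_n/Ω = (1/2.0) × 0.6 × 60 × (0.707 × 0.75) = 9.544 kip/in.
3.925 ≤ 9.544 → adequate.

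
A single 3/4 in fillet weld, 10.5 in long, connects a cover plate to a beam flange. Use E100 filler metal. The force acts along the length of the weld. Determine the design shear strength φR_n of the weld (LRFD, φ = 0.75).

E100XX → F_EXX = 100 ksi.
Effective throat t_e = 0.707 × 0.75 = 0.5302 in.
Total length L = 10.5 in; A_we = 0.5302 × 10.5 = 5.568 in².
F_nw = 0.6 F_EXX = 0.6 × 100 = 60 ksi.
φR_n = 0.75 × 60 × 5.568 = 250.5 kips.

φR_n ≈ 251 kips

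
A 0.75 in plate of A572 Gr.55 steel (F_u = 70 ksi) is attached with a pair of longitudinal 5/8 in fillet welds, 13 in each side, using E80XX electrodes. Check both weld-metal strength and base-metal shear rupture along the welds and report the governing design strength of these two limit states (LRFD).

φR_n ≈ 414 kip (weld metal governs)

E80XX → F_EXX = 80 ksi.
t_e = 0.707 × 0.625 = 0.4419 in; L = 26 in.
Weld metal: φR_n = 0.75 × 0.6 × 80 × 0.4419 × 26 = 413.6 kip.
Base metal (shear rupture): φR_n = 0.75 × 0.6 × 70 × 0.75 × 26 = 614.2 kip.
Governing: weld metal.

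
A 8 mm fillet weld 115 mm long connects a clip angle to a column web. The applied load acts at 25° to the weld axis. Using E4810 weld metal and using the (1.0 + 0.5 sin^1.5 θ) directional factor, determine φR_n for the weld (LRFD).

E48XX → F_EXX = 480 MPa.
t_e = 0.707 × 8 = 5.656 mm; A_we = 5.656 × 115 = 650.4 mm².
Directional factor: 1.0 + 0.5 sin^1.5(25°) = 1.137.
F_nw = 0.6 × 480 × 1.137 = 327.6 MPa.
φR_n = 0.75 × 327.6 × 650.4 × 10⁻³ = 159.8 kN.

φR_n ≈ 160 kN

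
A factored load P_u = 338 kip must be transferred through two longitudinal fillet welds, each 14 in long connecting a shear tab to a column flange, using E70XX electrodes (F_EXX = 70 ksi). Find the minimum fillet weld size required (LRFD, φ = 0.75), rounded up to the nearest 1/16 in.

Total weld length L = 28 in.
Required throat t_e = P_u / (φ × 0.6 F_EXX × L) = 338 / (0.75 × 0.6 × 70 × 28) = 0.3832 in.
Required leg w = t_e / 0.707 = 0.542 in → use 9/16 in.

w = 9/16 in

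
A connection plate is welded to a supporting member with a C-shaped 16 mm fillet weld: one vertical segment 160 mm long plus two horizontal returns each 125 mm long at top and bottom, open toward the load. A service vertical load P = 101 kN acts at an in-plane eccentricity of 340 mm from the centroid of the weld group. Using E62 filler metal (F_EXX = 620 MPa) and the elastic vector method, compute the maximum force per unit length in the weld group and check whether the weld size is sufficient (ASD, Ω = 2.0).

Total weld length L_w = 410 mm. Treat welds as unit-width lines.
Centroid: x̄ = 2×125×62.5 / 410 = 38.11 mm from the vertical weld.
Polar moment about centroid: J = I_x + I_y = [160³/12 + 2×125×80²] + [160×38.11² + 2(125³/12 + 125×24.39²)] = 2648000 mm³.
Direct shear f_v = P/L_w = 101×10³ / 410 = 246.3 N/mm (vertical).
Torsion M = P·e = 101×10³ × 340 = 34340000 N·mm.
Critical point at (x, y) = (86.89, 80) from centroid. f_tx = M·y/J = 1037 N/mm; f_ty = M·x/J = 1127 N/mm.
Resultant f_max = √[f_tx² + (f_v + f_ty)²] = √[1037² + (246.3 + 1127)²] = 1721 N/mm.
Capacity per unit length: r_n/Ω = (1/2.0) × 0.6 × 620 × (0.707 × 16) = 2104 N/mm.
1721 ≤ 2104 → adequate.

f_max ≈ 1720 N/mm; adequate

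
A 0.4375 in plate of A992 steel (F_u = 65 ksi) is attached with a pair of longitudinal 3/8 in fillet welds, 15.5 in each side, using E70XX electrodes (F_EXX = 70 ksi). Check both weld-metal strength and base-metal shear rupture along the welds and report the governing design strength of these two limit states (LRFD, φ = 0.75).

t_e = 0.707 × 0.375 = 0.2651 in; L = 31 in.
Weld metal: φR_n = 0.75 × 0.6 × 70 × 0.2651 × 31 = 258.9 kip.
Base metal (shear rupture): φR_n = 0.75 × 0.6 × 65 × 0.4375 × 31 = 396.7 kip.
Governing: weld metal.

φR_n ≈ 259 kip (weld metal governs)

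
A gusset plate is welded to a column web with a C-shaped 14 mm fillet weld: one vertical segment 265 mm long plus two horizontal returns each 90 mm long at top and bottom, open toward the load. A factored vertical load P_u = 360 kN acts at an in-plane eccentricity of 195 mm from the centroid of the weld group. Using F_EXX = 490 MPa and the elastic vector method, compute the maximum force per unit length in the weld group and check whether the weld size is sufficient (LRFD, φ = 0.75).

Total weld length L_w = 445 mm. Treat welds as unit-width lines.
Centroid: x̄ = 2×90×45 / 445 = 18.2 mm from the vertical weld.
Polar moment about centroid: J = I_x + I_y = [265³/12 + 2×90×132.5²] + [265×18.2² + 2(90³/12 + 90×26.8²)] = 5049000 mm³.
Direct shear f_v = P/L_w = 360×10³ / 445 = 809 N/mm (vertical).
Torsion M = P·e = 360×10³ × 195 = 70200000 N·mm.
Critical point at (x, y) = (71.8, 132.5) from centroid. f_tx = M·y/J = 1842 N/mm; f_ty = M·x/J = 998.2 N/mm.
Resultant f_max = √[f_tx² + (f_v + f_ty)²] = √[1842² + (809 + 998.2)²] = 2581 N/mm.
Capacity per unit length: φr_n = 0.75 × 0.6 × 490 × (0.707 × 14) = 2183 N/mm.
2581 > 2183 → NOT adequate.

f_max ≈ 2580 N/mm; NOT adequate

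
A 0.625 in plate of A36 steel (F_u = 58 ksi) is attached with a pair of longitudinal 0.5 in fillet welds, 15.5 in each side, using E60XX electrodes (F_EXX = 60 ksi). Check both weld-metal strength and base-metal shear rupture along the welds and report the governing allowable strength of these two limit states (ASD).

t_e = 0.707 × 0.5 = 0.3535 in; L = 31 in.
Weld metal: R_n/Ω = (1/2.0) × 0.6 × 60 × 0.3535 × 31 = 197.3 kip.
Base metal (shear rupture): R_n/Ω = (1/2.0) × 0.6 × 58 × 0.625 × 31 = 337.1 kip.
Governing: weld metal.

R_n/Ω ≈ 197 kip (weld metal governs)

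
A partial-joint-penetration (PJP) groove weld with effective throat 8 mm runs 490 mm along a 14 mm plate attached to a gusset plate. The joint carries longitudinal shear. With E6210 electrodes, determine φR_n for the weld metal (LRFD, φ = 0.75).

φR_n ≈ 1090 kN

E62XX → F_EXX = 620 MPa.
Effective throat (given) t_e = 8 mm.
A_we = 8 × 490 = 3920 mm².
F_nw = 0.6 F_EXX = 372 MPa.
φR_n = 0.75 × 372 × 3920 × 10⁻³ = 1094 kN.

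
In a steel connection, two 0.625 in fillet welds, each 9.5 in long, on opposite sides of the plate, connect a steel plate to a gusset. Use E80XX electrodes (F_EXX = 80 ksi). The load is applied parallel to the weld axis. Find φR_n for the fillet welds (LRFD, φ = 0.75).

Effective throat t_e = 0.707 × 0.625 = 0.4419 in.
Total length L = 19 in; A_we = 0.4419 × 19 = 8.396 in².
F_nw = 0.6 F_EXX = 0.6 × 80 = 48 ksi.
φR_n = 0.75 × 48 × 8.396 = 302.2 kip.

φR_n ≈ 302 kip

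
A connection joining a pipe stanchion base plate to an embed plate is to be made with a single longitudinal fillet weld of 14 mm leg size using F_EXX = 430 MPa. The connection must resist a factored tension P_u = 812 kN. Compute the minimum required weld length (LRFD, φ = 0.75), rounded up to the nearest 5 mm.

L = 425 mm

Throat t_e = 0.707 × 14 = 9.898 mm.
φr_n = 0.75 × 0.6 × 430 × 9.898 × 10⁻³ = 1.915 kN/mm.
L_req = P_u / φr_n = 812 / 1.915 = 424 mm total.
Round up → use L = 425 mm.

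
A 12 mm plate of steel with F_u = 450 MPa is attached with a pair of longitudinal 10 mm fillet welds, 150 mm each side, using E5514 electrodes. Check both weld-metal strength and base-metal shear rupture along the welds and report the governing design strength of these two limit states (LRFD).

φR_n ≈ 525 kN (weld metal governs)

E55XX → F_EXX = 550 MPa.
t_e = 0.707 × 10 = 7.07 mm; L = 300 mm.
Weld metal: φR_n = 0.75 × 0.6 × 550 × 7.07 × 300 × 10⁻³ = 524.9 kN.
Base metal (shear rupture): φR_n = 0.75 × 0.6 × 450 × 12 × 300 × 10⁻³ = 729 kN.
Governing: weld metal.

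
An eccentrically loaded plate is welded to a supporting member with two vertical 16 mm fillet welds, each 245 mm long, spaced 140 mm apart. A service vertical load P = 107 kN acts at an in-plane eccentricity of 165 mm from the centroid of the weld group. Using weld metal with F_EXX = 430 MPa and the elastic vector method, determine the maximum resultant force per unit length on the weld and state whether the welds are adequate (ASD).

f_max ≈ 650 N/mm; adequate

Total weld length L_w = 490 mm. Treat welds as unit-width lines.
Polar moment about centroid: J = 2[d³/12 + d(b/2)²] = 2[245³/12 + 245×70²] = 4852000 mm³.
Direct shear f_v = P/L_w = 107×10³ / 490 = 218.4 N/mm (vertical).
Torsion M = P·e = 107×10³ × 165 = 17655000 N·mm.
Critical point at (x, y) = (70, 122.5) from centroid. f_tx = M·y/J = 445.7 N/mm; f_ty = M·x/J = 254.7 N/mm.
Resultant f_max = √[f_tx² + (f_v + f_ty)²] = √[445.7² + (218.4 + 254.7)²] = 650 N/mm.
Capacity per unit length: r_n/Ω = (1/2.0) × 0.6 × 430 × (0.707 × 16) = 1459 N/mm.
650 ≤ 1459 → adequate.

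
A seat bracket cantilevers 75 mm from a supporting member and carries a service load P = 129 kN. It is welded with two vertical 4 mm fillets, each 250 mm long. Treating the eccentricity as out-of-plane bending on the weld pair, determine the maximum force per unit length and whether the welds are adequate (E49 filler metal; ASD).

f_max ≈ 531 N/mm; NOT adequate

E49XX → F_EXX = 490 MPa.
L_w = 2 × 250 = 500 mm; section modulus (unit throat) S = 2 × L²/6 = 20830 mm².
Direct shear f_v = P/L_w = 129×10³/500 = 258 N/mm.
Moment M = P × e = 129×10³ × 75 = 9675000 N·mm; bending f_b = M/S = 464.4 N/mm.
f_max = √(f_v² + f_b²) = √(258² + 464.4²) = 531.3 N/mm.
r_n/Ω = (1/2.0) × 0.6 × 490 × (0.707 × 4) = 415.7 N/mm → NOT adequate.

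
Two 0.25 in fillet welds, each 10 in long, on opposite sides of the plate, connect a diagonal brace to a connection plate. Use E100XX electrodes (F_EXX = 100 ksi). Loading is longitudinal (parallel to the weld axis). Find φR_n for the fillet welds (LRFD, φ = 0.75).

Effective throat t_e = 0.707 × 0.25 = 0.1767 in.
Total length L = 20 in; A_we = 0.1767 × 20 = 3.535 in².
F_nw = 0.6 F_EXX = 0.6 × 100 = 60 ksi.
φR_n = 0.75 × 60 × 3.535 = 159.1 kip.

φR_n ≈ 159 kip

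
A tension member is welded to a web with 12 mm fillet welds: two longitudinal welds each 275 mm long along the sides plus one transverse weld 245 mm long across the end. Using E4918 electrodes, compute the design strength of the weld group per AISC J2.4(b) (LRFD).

E49XX → F_EXX = 490 MPa.
t_e = 0.707 × 12 = 8.484 mm.
R_nwl = 0.6 × 490 × 8.484 × 550 × 10⁻³ = 1372 kN (longitudinal, 2 welds).
R_nwt = 0.6 × 490 × 8.484 × 245 × 10⁻³ = 611.1 kN (transverse, base value).
(i) R_nwl + R_nwt = 1983 kN; (ii) 0.85 R_nwl + 1.5 R_nwt = 2083 kN.
R_n = max = 2083 kN [governs: (ii)]; φR_n = 1562 kN.

φR_n ≈ 1560 kN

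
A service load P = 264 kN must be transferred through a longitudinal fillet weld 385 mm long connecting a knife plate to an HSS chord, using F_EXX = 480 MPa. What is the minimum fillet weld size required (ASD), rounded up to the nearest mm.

w = 7 mm

Total weld length L = 385 mm.
Required throat t_e = P × Ω / (0.6 F_EXX × L) = 264 × 2.0 / (0.6 × 480 × 385 × 10⁻³) = 4.762 mm.
Required leg w = t_e / 0.707 = 6.735 mm → use 7 mm.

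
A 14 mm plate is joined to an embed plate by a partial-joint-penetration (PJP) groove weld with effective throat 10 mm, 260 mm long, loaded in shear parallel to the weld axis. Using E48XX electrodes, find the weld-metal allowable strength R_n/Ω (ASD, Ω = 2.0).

R_n/Ω ≈ 374 kN

E48XX → F_EXX = 480 MPa.
Effective throat (given) t_e = 10 mm.
A_we = 10 × 260 = 2600 mm².
F_nw = 0.6 F_EXX = 288 MPa.
R_n/Ω = (288 × 2600) / 2.0 × 10⁻³ = 374.4 kN.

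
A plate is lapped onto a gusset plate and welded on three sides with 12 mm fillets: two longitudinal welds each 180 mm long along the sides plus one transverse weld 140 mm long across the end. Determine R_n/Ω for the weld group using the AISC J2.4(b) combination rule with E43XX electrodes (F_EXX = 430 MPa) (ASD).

t_e = 0.707 × 12 = 8.484 mm.
R_nwl = 0.6 × 430 × 8.484 × 360 × 10⁻³ = 788 kN (longitudinal, 2 welds).
R_nwt = 0.6 × 430 × 8.484 × 140 × 10⁻³ = 306.4 kN (transverse, base value).
(i) R_nwl + R_nwt = 1094 kN; (ii) 0.85 R_nwl + 1.5 R_nwt = 1129 kN.
R_n = max = 1129 kN [governs: (ii)]; R_n/Ω = 564.7 kN.

R_n/Ω ≈ 565 kN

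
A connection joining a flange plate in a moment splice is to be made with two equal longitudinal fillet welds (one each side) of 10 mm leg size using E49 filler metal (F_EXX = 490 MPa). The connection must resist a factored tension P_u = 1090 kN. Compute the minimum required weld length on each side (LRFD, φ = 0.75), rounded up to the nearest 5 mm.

L = 350 mm on each side

Throat t_e = 0.707 × 10 = 7.07 mm.
φr_n = 0.75 × 0.6 × 490 × 7.07 × 10⁻³ = 1.559 kN/mm.
L_req = P_u / φr_n = 1090 / 1.559 = 699.2 mm total.
Per side: 699.2 / 2 = 349.6 mm.
Round up → use L = 350 mm on each side.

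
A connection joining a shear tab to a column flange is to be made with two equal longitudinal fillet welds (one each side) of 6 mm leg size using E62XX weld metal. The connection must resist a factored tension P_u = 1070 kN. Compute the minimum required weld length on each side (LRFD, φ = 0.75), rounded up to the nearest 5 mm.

E62XX → F_EXX = 620 MPa.
Throat t_e = 0.707 × 6 = 4.242 mm.
φr_n = 0.75 × 0.6 × 620 × 4.242 × 10⁻³ = 1.184 kN/mm.
L_req = P_u / φr_n = 1070 / 1.184 = 904.1 mm total.
Per side: 904.1 / 2 = 452 mm.
Round up → use L = 455 mm on each side.

L = 455 mm on each side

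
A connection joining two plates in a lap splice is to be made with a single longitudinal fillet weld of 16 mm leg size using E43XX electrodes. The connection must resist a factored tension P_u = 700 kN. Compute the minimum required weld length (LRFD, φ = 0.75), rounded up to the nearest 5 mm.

E43XX → F_EXX = 430 MPa.
Throat t_e = 0.707 × 16 = 11.31 mm.
φr_n = 0.75 × 0.6 × 430 × 11.31 × 10⁻³ = 2.189 kN/mm.
L_req = P_u / φr_n = 700 / 2.189 = 319.8 mm total.
Round up → use L = 320 mm.

L = 320 mm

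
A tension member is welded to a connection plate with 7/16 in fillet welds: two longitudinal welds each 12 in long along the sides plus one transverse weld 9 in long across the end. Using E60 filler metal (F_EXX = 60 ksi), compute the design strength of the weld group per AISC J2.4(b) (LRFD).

φR_n ≈ 283 kips

t_e = 0.707 × 0.4375 = 0.3093 in.
R_nwl = 0.6 × 60 × 0.3093 × 24 = 267.2 kips (longitudinal, 2 welds).
R_nwt = 0.6 × 60 × 0.3093 × 9 = 100.2 kips (transverse, base value).
(i) R_nwl + R_nwt = 367.5 kips; (ii) 0.85 R_nwl + 1.5 R_nwt = 377.5 kips.
R_n = max = 377.5 kips [governs: (ii)]; φR_n = 283.1 kips.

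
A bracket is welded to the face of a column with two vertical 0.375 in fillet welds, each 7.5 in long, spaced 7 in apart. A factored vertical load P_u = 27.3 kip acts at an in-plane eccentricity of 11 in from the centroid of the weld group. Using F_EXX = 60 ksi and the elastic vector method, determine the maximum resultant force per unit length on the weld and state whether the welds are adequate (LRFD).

f_max ≈ 7.43 kip/in; NOT adequate

Total weld length L_w = 15 in. Treat welds as unit-width lines.
Polar moment about centroid: J = 2[d³/12 + d(b/2)²] = 2[7.5³/12 + 7.5×3.5²] = 254.1 in³.
Direct shear f_v = P/L_w = 27.3 / 15 = 1.82 kip/in (vertical).
Torsion M = P·e = 27.3 × 11 = 300.3 kip·in.
Critical point at (x, y) = (3.5, 3.75) from centroid. f_tx = M·y/J = 4.432 kip/in; f_ty = M·x/J = 4.137 kip/in.
Resultant f_max = √[f_tx² + (f_v + f_ty)²] = √[4.432² + (1.82 + 4.137)²] = 7.425 kip/in.
Capacity per unit length: φr_n = 0.75 × 0.6 × 60 × (0.707 × 0.375) = 7.158 kip/in.
7.425 > 7.158 → NOT adequate.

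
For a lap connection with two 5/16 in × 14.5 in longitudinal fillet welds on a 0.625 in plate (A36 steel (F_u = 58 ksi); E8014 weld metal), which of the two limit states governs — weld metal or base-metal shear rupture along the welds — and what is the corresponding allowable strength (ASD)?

E80XX → F_EXX = 80 ksi.
t_e = 0.707 × 0.3125 = 0.2209 in; L = 29 in.
Weld metal: R_n/Ω = (1/2.0) × 0.6 × 80 × 0.2209 × 29 = 153.8 kip.
Base metal (shear rupture): R_n/Ω = (1/2.0) × 0.6 × 58 × 0.625 × 29 = 315.4 kip.
Governing: weld metal.

R_n/Ω ≈ 154 kip (weld metal governs)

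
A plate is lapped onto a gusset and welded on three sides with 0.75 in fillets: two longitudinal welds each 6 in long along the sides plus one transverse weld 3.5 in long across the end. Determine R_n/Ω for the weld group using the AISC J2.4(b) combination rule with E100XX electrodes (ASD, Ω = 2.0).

R_n/Ω ≈ 247 kip

E100XX → F_EXX = 100 ksi.
t_e = 0.707 × 0.75 = 0.5302 in.
R_nwl = 0.6 × 100 × 0.5302 × 12 = 381.8 kip (longitudinal, 2 welds).
R_nwt = 0.6 × 100 × 0.5302 × 3.5 = 111.4 kip (transverse, base value).
(i) R_nwl + R_nwt = 493.1 kip; (ii) 0.85 R_nwl + 1.5 R_nwt = 491.5 kip.
R_n = max = 493.1 kip [governs: (i)]; R_n/Ω = 246.6 kip.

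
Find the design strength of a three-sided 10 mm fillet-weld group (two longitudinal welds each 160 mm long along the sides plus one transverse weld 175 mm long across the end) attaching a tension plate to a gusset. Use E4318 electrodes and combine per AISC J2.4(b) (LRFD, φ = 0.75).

φR_n ≈ 731 kN

E43XX → F_EXX = 430 MPa.
t_e = 0.707 × 10 = 7.07 mm.
R_nwl = 0.6 × 430 × 7.07 × 320 × 10⁻³ = 583.7 kN (longitudinal, 2 welds).
R_nwt = 0.6 × 430 × 7.07 × 175 × 10⁻³ = 319.2 kN (transverse, base value).
(i) R_nwl + R_nwt = 902.9 kN; (ii) 0.85 R_nwl + 1.5 R_nwt = 975 kN.
R_n = max = 975 kN [governs: (ii)]; φR_n = 731.2 kN.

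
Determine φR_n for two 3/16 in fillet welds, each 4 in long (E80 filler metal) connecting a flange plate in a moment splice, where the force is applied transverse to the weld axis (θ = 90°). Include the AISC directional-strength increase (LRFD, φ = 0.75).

E80XX → F_EXX = 80 ksi.
t_e = 0.707 × 0.1875 = 0.1326 in; A_we = 0.1326 × 8 = 1.06 in².
Directional factor: 1.0 + 0.5 sin^1.5(90°) = 1.5.
F_nw = 0.6 × 80 × 1.5 = 72 ksi.
φR_n = 0.75 × 72 × 1.06 = 57.27 kips.

φR_n ≈ 57.3 kips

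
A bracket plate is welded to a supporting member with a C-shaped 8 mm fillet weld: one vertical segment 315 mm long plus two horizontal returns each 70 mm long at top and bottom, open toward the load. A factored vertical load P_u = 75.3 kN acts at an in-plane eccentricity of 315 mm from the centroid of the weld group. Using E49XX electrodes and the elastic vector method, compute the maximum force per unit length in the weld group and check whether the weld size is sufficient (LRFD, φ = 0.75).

E49XX → F_EXX = 490 MPa.
Total weld length L_w = 455 mm. Treat welds as unit-width lines.
Centroid: x̄ = 2×70×35 / 455 = 10.77 mm from the vertical weld.
Polar moment about centroid: J = I_x + I_y = [315³/12 + 2×70×157.5²] + [315×10.77² + 2(70³/12 + 70×24.23²)] = 6253000 mm³.
Direct shear f_v = P/L_w = 75.3×10³ / 455 = 165.5 N/mm (vertical).
Torsion M = P·e = 75.3×10³ × 315 = 23720000 N·mm.
Critical point at (x, y) = (59.23, 157.5) from centroid. f_tx = M·y/J = 597.4 N/mm; f_ty = M·x/J = 224.7 N/mm.
Resultant f_max = √[f_tx² + (f_v + f_ty)²] = √[597.4² + (165.5 + 224.7)²] = 713.5 N/mm.
Capacity per unit length: φr_n = 0.75 × 0.6 × 490 × (0.707 × 8) = 1247 N/mm.
713.5 ≤ 1247 → adequate.

f_max ≈ 714 N/mm; adequate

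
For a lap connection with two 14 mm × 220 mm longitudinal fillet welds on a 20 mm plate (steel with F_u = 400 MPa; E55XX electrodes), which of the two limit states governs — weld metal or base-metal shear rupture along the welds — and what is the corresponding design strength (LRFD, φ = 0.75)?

E55XX → F_EXX = 550 MPa.
t_e = 0.707 × 14 = 9.898 mm; L = 440 mm.
Weld metal: φR_n = 0.75 × 0.6 × 550 × 9.898 × 440 × 10⁻³ = 1078 kN.
Base metal (shear rupture): φR_n = 0.75 × 0.6 × 400 × 20 × 440 × 10⁻³ = 1584 kN.
Governing: weld metal.

φR_n ≈ 1080 kN (weld metal governs)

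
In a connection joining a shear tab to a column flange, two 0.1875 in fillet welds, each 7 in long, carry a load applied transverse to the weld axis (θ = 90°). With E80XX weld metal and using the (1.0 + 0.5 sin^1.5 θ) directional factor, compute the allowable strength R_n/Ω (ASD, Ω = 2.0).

R_n/Ω ≈ 66.8 kip

E80XX → F_EXX = 80 ksi.
t_e = 0.707 × 0.1875 = 0.1326 in; A_we = 0.1326 × 14 = 1.856 in².
Directional factor: 1.0 + 0.5 sin^1.5(90°) = 1.5.
F_nw = 0.6 × 80 × 1.5 = 72 ksi.
R_n/Ω = (72 × 1.856) / 2.0 = 66.81 kip.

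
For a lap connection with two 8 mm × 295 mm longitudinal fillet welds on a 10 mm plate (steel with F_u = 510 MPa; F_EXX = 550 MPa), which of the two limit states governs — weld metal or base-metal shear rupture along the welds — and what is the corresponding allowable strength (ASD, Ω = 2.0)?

R_n/Ω ≈ 551 kN (weld metal governs)

t_e = 0.707 × 8 = 5.656 mm; L = 590 mm.
Weld metal: R_n/Ω = (1/2.0) × 0.6 × 550 × 5.656 × 590 × 10⁻³ = 550.6 kN.
Base metal (shear rupture): R_n/Ω = (1/2.0) × 0.6 × 510 × 10 × 590 × 10⁻³ = 902.7 kN.
Governing: weld metal.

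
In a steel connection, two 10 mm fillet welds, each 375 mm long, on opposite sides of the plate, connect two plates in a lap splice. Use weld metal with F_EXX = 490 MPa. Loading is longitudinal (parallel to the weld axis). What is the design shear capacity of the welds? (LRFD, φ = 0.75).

φR_n ≈ 1170 kN

Effective throat t_e = 0.707 × 10 = 7.07 mm.
Total length L = 750 mm; A_we = 7.07 × 750 = 5302 mm².
F_nw = 0.6 F_EXX = 0.6 × 490 = 294 MPa.
φR_n = 0.75 × 294 × 5302 × 10⁻³ = 1169 kN.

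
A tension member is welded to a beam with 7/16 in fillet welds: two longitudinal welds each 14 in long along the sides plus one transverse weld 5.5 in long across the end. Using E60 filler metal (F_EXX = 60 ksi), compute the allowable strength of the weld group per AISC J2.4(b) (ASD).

t_e = 0.707 × 0.4375 = 0.3093 in.
R_nwl = 0.6 × 60 × 0.3093 × 28 = 311.8 kips (longitudinal, 2 welds).
R_nwt = 0.6 × 60 × 0.3093 × 5.5 = 61.24 kips (transverse, base value).
(i) R_nwl + R_nwt = 373 kips; (ii) 0.85 R_nwl + 1.5 R_nwt = 356.9 kips.
R_n = max = 373 kips [governs: (i)]; R_n/Ω = 186.5 kips.

R_n/Ω ≈ 187 kips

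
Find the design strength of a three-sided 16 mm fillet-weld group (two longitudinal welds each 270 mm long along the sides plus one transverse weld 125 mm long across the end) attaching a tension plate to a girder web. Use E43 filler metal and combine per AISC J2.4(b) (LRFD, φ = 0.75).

E43XX → F_EXX = 430 MPa.
t_e = 0.707 × 16 = 11.31 mm.
R_nwl = 0.6 × 430 × 11.31 × 540 × 10⁻³ = 1576 kN (longitudinal, 2 welds).
R_nwt = 0.6 × 430 × 11.31 × 125 × 10⁻³ = 364.8 kN (transverse, base value).
(i) R_nwl + R_nwt = 1941 kN; (ii) 0.85 R_nwl + 1.5 R_nwt = 1887 kN.
R_n = max = 1941 kN [governs: (i)]; φR_n = 1456 kN.

φR_n ≈ 1460 kN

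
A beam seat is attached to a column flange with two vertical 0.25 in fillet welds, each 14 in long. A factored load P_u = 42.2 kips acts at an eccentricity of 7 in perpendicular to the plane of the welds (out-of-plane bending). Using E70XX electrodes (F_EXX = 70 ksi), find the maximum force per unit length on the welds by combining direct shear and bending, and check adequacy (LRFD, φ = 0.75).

f_max ≈ 4.77 kip/in; adequate

L_w = 2 × 14 = 28 in; section modulus (unit throat) S = 2 × L²/6 = 65.33 in².
Direct shear f_v = P/L_w = 42.2/28 = 1.507 kip/in.
Moment M = P × e = 42.2 × 7 = 295.4 kip·in; bending f_b = M/S = 4.521 kip/in.
f_max = √(f_v² + f_b²) = √(1.507² + 4.521²) = 4.766 kip/in.
φr_n = 0.75 × 0.6 × 70 × (0.707 × 0.25) = 5.568 kip/in → adequate.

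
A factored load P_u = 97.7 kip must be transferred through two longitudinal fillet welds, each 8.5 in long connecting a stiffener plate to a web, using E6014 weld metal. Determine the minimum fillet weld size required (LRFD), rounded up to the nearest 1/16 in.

w = 5/16 in

E60XX → F_EXX = 60 ksi.
Total weld length L = 17 in.
Required throat t_e = P_u / (φ × 0.6 F_EXX × L) = 97.7 / (0.75 × 0.6 × 60 × 17) = 0.2129 in.
Required leg w = t_e / 0.707 = 0.3011 in → use 5/16 in.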